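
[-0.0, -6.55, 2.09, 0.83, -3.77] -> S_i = Random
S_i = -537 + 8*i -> [-537, -529, -521, -513, -505]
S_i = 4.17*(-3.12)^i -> [4.17, -13.01, 40.59, -126.65, 395.14]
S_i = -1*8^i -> [-1, -8, -64, -512, -4096]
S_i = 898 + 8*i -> [898, 906, 914, 922, 930]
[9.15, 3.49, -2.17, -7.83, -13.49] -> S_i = 9.15 + -5.66*i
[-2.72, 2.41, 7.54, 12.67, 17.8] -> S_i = -2.72 + 5.13*i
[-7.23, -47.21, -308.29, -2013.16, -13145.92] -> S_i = -7.23*6.53^i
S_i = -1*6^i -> [-1, -6, -36, -216, -1296]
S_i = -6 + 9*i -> [-6, 3, 12, 21, 30]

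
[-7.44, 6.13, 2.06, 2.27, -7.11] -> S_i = Random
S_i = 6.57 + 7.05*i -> [6.57, 13.62, 20.67, 27.72, 34.77]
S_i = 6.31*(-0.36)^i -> [6.31, -2.27, 0.82, -0.29, 0.11]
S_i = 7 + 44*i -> [7, 51, 95, 139, 183]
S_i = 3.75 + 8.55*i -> [3.75, 12.3, 20.85, 29.4, 37.95]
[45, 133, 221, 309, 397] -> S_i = 45 + 88*i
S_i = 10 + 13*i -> [10, 23, 36, 49, 62]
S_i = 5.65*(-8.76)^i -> [5.65, -49.49, 433.57, -3798.05, 33270.92]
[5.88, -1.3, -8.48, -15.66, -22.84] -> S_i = 5.88 + -7.18*i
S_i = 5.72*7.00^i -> [5.72, 40.04, 280.28, 1961.96, 13733.72]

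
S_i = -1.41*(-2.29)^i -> [-1.41, 3.23, -7.39, 16.93, -38.78]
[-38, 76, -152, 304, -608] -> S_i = -38*-2^i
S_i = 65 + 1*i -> [65, 66, 67, 68, 69]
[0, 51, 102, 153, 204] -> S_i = 0 + 51*i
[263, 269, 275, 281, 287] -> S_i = 263 + 6*i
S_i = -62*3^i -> [-62, -186, -558, -1674, -5022]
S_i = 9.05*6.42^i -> [9.05, 58.1, 373.01, 2394.71, 15374.06]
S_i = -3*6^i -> [-3, -18, -108, -648, -3888]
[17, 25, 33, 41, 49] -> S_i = 17 + 8*i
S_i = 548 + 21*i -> [548, 569, 590, 611, 632]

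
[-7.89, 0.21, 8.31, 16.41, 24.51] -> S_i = -7.89 + 8.10*i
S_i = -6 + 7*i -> [-6, 1, 8, 15, 22]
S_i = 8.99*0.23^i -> [8.99, 2.07, 0.48, 0.11, 0.03]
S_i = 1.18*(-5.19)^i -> [1.18, -6.12, 31.78, -164.96, 856.15]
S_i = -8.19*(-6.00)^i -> [-8.19, 49.14, -294.84, 1769.04, -10614.24]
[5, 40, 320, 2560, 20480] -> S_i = 5*8^i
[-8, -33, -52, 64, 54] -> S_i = Random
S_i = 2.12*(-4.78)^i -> [2.12, -10.13, 48.44, -231.54, 1106.74]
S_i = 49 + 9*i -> [49, 58, 67, 76, 85]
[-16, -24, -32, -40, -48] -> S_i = -16 + -8*i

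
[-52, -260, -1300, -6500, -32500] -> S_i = -52*5^i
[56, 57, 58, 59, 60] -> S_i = 56 + 1*i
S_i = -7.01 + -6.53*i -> [-7.01, -13.54, -20.07, -26.6, -33.13]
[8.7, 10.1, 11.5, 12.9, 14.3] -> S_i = 8.70 + 1.40*i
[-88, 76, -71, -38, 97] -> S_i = Random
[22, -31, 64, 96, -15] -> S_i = Random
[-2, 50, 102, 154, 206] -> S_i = -2 + 52*i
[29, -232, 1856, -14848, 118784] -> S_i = 29*-8^i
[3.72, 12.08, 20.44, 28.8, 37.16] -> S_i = 3.72 + 8.36*i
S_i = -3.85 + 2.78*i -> [-3.85, -1.07, 1.71, 4.49, 7.27]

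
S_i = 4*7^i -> [4, 28, 196, 1372, 9604]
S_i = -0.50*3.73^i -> [-0.5, -1.86, -6.96, -25.95, -96.78]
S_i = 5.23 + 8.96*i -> [5.23, 14.19, 23.15, 32.11, 41.07]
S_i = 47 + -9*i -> [47, 38, 29, 20, 11]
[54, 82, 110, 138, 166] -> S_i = 54 + 28*i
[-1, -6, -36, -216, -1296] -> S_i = -1*6^i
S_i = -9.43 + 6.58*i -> [-9.43, -2.85, 3.73, 10.31, 16.89]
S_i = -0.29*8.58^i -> [-0.29, -2.49, -21.35, -183.17, -1571.62]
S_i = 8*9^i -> [8, 72, 648, 5832, 52488]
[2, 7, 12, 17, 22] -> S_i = 2 + 5*i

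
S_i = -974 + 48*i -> [-974, -926, -878, -830, -782]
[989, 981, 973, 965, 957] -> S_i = 989 + -8*i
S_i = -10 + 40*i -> [-10, 30, 70, 110, 150]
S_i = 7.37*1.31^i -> [7.37, 9.65, 12.65, 16.57, 21.7]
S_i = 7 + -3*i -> [7, 4, 1, -2, -5]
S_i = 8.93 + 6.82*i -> [8.93, 15.75, 22.57, 29.39, 36.21]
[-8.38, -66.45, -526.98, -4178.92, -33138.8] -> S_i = -8.38*7.93^i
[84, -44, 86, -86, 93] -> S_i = Random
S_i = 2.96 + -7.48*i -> [2.96, -4.52, -12.0, -19.48, -26.96]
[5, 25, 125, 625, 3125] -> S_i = 5*5^i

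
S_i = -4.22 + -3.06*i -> [-4.22, -7.28, -10.34, -13.4, -16.46]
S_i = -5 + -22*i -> [-5, -27, -49, -71, -93]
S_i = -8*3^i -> [-8, -24, -72, -216, -648]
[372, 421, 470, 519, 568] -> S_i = 372 + 49*i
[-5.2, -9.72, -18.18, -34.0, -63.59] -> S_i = -5.20*1.87^i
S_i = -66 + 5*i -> [-66, -61, -56, -51, -46]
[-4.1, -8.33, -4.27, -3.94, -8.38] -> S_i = Random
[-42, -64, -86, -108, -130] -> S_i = -42 + -22*i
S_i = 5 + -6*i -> [5, -1, -7, -13, -19]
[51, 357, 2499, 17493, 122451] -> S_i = 51*7^i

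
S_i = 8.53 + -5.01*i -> [8.53, 3.52, -1.49, -6.5, -11.51]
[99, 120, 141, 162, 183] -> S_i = 99 + 21*i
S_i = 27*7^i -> [27, 189, 1323, 9261, 64827]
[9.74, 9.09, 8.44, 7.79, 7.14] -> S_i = 9.74 + -0.65*i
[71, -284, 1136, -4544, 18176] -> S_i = 71*-4^i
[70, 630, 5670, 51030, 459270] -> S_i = 70*9^i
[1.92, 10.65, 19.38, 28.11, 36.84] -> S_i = 1.92 + 8.73*i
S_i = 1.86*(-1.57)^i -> [1.86, -2.92, 4.58, -7.2, 11.3]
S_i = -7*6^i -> [-7, -42, -252, -1512, -9072]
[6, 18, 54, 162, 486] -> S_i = 6*3^i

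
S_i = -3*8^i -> [-3, -24, -192, -1536, -12288]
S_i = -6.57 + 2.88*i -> [-6.57, -3.69, -0.81, 2.07, 4.95]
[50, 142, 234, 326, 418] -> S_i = 50 + 92*i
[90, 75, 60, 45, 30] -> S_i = 90 + -15*i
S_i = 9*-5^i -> [9, -45, 225, -1125, 5625]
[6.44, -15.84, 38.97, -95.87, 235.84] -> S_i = 6.44*(-2.46)^i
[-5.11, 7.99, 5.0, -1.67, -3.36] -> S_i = Random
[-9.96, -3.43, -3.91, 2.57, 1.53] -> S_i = Random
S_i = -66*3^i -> [-66, -198, -594, -1782, -5346]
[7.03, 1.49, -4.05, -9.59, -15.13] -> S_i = 7.03 + -5.54*i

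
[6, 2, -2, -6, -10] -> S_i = 6 + -4*i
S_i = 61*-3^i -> [61, -183, 549, -1647, 4941]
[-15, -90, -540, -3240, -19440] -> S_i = -15*6^i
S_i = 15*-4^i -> [15, -60, 240, -960, 3840]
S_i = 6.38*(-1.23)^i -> [6.38, -7.85, 9.65, -11.87, 14.6]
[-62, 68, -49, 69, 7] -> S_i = Random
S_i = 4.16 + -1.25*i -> [4.16, 2.91, 1.66, 0.41, -0.84]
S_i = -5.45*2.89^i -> [-5.45, -15.75, -45.52, -131.55, -380.18]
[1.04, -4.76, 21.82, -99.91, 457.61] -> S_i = 1.04*(-4.58)^i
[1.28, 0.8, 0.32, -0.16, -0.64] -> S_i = 1.28 + -0.48*i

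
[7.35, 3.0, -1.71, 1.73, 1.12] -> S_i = Random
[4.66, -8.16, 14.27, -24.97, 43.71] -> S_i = 4.66*(-1.75)^i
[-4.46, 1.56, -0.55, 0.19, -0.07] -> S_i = -4.46*(-0.35)^i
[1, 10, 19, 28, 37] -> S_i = 1 + 9*i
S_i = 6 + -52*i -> [6, -46, -98, -150, -202]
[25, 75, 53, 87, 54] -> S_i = Random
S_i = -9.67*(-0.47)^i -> [-9.67, 4.54, -2.14, 1.0, -0.47]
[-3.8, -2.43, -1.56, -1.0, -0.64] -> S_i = -3.80*0.64^i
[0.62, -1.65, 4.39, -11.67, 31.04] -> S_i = 0.62*(-2.66)^i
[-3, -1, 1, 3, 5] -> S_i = -3 + 2*i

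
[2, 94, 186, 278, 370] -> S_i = 2 + 92*i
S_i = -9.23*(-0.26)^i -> [-9.23, 2.4, -0.62, 0.16, -0.04]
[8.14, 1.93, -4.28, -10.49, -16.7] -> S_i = 8.14 + -6.21*i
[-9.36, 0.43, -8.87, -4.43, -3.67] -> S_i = Random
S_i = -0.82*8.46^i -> [-0.82, -6.94, -58.69, -496.51, -4200.45]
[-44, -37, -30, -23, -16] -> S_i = -44 + 7*i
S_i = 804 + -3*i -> [804, 801, 798, 795, 792]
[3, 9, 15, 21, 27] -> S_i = 3 + 6*i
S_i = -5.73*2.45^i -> [-5.73, -14.04, -34.39, -84.27, -206.45]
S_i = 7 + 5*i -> [7, 12, 17, 22, 27]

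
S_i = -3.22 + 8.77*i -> [-3.22, 5.55, 14.32, 23.09, 31.86]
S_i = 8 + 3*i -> [8, 11, 14, 17, 20]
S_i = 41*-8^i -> [41, -328, 2624, -20992, 167936]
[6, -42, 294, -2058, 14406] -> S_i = 6*-7^i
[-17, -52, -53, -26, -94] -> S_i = Random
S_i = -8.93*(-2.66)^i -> [-8.93, 23.75, -63.19, 168.07, -447.07]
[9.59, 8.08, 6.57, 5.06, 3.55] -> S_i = 9.59 + -1.51*i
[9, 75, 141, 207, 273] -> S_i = 9 + 66*i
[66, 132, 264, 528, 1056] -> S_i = 66*2^i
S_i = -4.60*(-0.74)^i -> [-4.6, 3.4, -2.52, 1.86, -1.38]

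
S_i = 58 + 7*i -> [58, 65, 72, 79, 86]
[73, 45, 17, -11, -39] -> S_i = 73 + -28*i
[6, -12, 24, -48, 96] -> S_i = 6*-2^i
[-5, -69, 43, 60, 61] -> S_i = Random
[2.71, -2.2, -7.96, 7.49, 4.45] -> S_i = Random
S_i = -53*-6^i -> [-53, 318, -1908, 11448, -68688]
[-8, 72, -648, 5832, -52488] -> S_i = -8*-9^i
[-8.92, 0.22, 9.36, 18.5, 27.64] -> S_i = -8.92 + 9.14*i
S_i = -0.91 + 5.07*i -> [-0.91, 4.16, 9.23, 14.3, 19.37]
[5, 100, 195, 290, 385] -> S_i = 5 + 95*i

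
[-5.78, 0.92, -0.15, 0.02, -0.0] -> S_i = -5.78*(-0.16)^i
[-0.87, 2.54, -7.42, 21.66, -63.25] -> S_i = -0.87*(-2.92)^i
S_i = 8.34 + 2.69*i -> [8.34, 11.03, 13.72, 16.41, 19.1]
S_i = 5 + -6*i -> [5, -1, -7, -13, -19]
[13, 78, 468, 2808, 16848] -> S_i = 13*6^i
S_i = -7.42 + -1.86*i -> [-7.42, -9.28, -11.14, -13.0, -14.86]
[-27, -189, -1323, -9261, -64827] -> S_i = -27*7^i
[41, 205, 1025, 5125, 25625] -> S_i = 41*5^i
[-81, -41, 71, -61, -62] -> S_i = Random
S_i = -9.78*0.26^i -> [-9.78, -2.54, -0.66, -0.17, -0.04]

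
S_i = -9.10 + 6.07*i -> [-9.1, -3.03, 3.04, 9.11, 15.18]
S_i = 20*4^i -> [20, 80, 320, 1280, 5120]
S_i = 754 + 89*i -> [754, 843, 932, 1021, 1110]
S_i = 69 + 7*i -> [69, 76, 83, 90, 97]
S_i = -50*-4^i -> [-50, 200, -800, 3200, -12800]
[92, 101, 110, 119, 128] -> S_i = 92 + 9*i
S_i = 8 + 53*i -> [8, 61, 114, 167, 220]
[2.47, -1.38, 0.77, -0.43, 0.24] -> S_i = 2.47*(-0.56)^i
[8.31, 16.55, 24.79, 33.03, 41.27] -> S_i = 8.31 + 8.24*i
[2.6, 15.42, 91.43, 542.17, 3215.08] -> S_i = 2.60*5.93^i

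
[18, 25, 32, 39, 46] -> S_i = 18 + 7*i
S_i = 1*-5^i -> [1, -5, 25, -125, 625]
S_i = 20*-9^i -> [20, -180, 1620, -14580, 131220]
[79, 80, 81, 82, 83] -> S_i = 79 + 1*i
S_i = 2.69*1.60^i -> [2.69, 4.3, 6.89, 11.02, 17.63]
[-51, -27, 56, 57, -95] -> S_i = Random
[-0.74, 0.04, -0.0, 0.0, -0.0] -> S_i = -0.74*(-0.06)^i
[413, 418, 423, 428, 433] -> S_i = 413 + 5*i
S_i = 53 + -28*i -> [53, 25, -3, -31, -59]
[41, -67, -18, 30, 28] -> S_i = Random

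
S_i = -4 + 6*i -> [-4, 2, 8, 14, 20]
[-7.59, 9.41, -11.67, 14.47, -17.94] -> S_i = -7.59*(-1.24)^i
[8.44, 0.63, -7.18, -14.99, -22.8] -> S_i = 8.44 + -7.81*i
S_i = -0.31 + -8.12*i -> [-0.31, -8.43, -16.55, -24.67, -32.79]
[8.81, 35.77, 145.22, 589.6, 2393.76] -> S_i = 8.81*4.06^i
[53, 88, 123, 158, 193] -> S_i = 53 + 35*i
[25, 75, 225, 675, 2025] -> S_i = 25*3^i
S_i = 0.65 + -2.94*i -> [0.65, -2.29, -5.23, -8.17, -11.11]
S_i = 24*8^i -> [24, 192, 1536, 12288, 98304]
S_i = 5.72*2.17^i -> [5.72, 12.41, 26.93, 58.45, 126.83]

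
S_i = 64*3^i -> [64, 192, 576, 1728, 5184]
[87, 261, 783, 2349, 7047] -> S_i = 87*3^i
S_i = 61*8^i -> [61, 488, 3904, 31232, 249856]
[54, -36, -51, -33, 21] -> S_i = Random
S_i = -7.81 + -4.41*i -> [-7.81, -12.22, -16.63, -21.04, -25.45]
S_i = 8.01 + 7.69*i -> [8.01, 15.7, 23.39, 31.08, 38.77]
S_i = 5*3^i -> [5, 15, 45, 135, 405]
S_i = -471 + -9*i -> [-471, -480, -489, -498, -507]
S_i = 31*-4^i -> [31, -124, 496, -1984, 7936]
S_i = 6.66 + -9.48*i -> [6.66, -2.82, -12.3, -21.78, -31.26]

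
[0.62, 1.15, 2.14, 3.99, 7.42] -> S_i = 0.62*1.86^i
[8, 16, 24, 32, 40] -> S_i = 8 + 8*i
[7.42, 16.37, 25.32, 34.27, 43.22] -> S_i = 7.42 + 8.95*i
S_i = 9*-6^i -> [9, -54, 324, -1944, 11664]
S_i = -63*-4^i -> [-63, 252, -1008, 4032, -16128]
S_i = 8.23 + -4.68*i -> [8.23, 3.55, -1.13, -5.81, -10.49]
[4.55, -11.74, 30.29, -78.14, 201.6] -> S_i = 4.55*(-2.58)^i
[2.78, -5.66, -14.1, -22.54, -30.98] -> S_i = 2.78 + -8.44*i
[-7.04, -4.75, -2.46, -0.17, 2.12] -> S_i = -7.04 + 2.29*i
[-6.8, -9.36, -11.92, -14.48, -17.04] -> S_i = -6.80 + -2.56*i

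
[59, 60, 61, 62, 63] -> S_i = 59 + 1*i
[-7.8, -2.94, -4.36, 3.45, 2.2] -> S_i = Random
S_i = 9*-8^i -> [9, -72, 576, -4608, 36864]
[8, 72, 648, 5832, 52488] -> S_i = 8*9^i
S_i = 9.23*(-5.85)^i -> [9.23, -54.0, 315.87, -1847.86, 10809.99]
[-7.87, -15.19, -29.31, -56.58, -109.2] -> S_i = -7.87*1.93^i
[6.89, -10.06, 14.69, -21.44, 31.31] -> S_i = 6.89*(-1.46)^i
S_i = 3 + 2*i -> [3, 5, 7, 9, 11]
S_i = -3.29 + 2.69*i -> [-3.29, -0.6, 2.09, 4.78, 7.47]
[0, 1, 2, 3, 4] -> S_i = 0 + 1*i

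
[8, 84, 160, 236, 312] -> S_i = 8 + 76*i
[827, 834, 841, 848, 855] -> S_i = 827 + 7*i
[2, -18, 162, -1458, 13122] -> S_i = 2*-9^i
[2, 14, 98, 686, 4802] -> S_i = 2*7^i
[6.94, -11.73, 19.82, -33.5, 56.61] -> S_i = 6.94*(-1.69)^i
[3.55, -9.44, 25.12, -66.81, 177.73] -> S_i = 3.55*(-2.66)^i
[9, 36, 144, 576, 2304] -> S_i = 9*4^i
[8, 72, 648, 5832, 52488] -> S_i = 8*9^i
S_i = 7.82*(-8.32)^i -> [7.82, -65.06, 541.32, -4503.78, 37471.41]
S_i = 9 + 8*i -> [9, 17, 25, 33, 41]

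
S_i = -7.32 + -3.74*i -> [-7.32, -11.06, -14.8, -18.54, -22.28]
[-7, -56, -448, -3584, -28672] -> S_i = -7*8^i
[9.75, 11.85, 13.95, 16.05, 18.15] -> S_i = 9.75 + 2.10*i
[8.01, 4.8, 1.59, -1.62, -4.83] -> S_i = 8.01 + -3.21*i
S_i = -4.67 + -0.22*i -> [-4.67, -4.89, -5.11, -5.33, -5.55]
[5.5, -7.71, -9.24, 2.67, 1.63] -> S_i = Random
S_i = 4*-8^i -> [4, -32, 256, -2048, 16384]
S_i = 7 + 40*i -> [7, 47, 87, 127, 167]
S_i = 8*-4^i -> [8, -32, 128, -512, 2048]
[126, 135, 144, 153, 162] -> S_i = 126 + 9*i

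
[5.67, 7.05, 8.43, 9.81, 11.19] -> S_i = 5.67 + 1.38*i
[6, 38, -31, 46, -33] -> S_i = Random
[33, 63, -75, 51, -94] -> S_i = Random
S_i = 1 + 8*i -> [1, 9, 17, 25, 33]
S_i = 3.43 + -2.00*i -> [3.43, 1.43, -0.57, -2.57, -4.57]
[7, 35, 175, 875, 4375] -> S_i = 7*5^i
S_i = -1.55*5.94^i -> [-1.55, -9.21, -54.69, -324.86, -1929.65]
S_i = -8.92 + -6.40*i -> [-8.92, -15.32, -21.72, -28.12, -34.52]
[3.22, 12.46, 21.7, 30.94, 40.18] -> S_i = 3.22 + 9.24*i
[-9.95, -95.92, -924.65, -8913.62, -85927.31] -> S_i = -9.95*9.64^i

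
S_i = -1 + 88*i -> [-1, 87, 175, 263, 351]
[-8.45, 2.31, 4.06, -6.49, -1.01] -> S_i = Random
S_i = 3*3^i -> [3, 9, 27, 81, 243]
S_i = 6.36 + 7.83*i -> [6.36, 14.19, 22.02, 29.85, 37.68]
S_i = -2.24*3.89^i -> [-2.24, -8.71, -33.9, -131.86, -512.92]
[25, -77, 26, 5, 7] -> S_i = Random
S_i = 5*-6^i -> [5, -30, 180, -1080, 6480]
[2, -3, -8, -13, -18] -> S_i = 2 + -5*i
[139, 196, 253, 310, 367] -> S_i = 139 + 57*i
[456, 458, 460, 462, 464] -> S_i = 456 + 2*i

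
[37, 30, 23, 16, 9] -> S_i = 37 + -7*i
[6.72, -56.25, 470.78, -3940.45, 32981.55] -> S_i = 6.72*(-8.37)^i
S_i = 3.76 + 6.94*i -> [3.76, 10.7, 17.64, 24.58, 31.52]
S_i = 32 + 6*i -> [32, 38, 44, 50, 56]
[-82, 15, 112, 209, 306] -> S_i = -82 + 97*i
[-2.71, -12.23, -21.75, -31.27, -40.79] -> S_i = -2.71 + -9.52*i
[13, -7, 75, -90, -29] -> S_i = Random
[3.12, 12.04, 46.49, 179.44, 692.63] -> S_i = 3.12*3.86^i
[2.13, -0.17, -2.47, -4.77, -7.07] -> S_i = 2.13 + -2.30*i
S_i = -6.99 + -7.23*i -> [-6.99, -14.22, -21.45, -28.68, -35.91]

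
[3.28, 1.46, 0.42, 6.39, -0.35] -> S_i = Random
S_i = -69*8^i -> [-69, -552, -4416, -35328, -282624]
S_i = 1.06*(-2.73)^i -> [1.06, -2.89, 7.9, -21.57, 58.88]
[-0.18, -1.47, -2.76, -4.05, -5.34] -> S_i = -0.18 + -1.29*i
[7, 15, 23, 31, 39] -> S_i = 7 + 8*i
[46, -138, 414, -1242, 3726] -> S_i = 46*-3^i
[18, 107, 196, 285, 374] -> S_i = 18 + 89*i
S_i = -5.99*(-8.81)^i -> [-5.99, 52.77, -464.92, 4095.95, -36085.31]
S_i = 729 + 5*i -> [729, 734, 739, 744, 749]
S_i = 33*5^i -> [33, 165, 825, 4125, 20625]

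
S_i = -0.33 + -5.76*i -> [-0.33, -6.09, -11.85, -17.61, -23.37]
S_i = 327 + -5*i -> [327, 322, 317, 312, 307]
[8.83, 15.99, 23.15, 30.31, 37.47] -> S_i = 8.83 + 7.16*i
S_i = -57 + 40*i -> [-57, -17, 23, 63, 103]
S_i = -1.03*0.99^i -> [-1.03, -1.02, -1.01, -1.0, -0.99]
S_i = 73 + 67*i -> [73, 140, 207, 274, 341]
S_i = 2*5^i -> [2, 10, 50, 250, 1250]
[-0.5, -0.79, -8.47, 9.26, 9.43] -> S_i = Random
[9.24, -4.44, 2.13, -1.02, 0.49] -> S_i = 9.24*(-0.48)^i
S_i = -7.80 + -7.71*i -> [-7.8, -15.51, -23.22, -30.93, -38.64]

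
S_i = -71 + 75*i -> [-71, 4, 79, 154, 229]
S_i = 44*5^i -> [44, 220, 1100, 5500, 27500]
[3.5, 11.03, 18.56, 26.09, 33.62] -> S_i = 3.50 + 7.53*i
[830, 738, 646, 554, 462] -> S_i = 830 + -92*i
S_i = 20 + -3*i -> [20, 17, 14, 11, 8]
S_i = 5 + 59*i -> [5, 64, 123, 182, 241]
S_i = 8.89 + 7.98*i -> [8.89, 16.87, 24.85, 32.83, 40.81]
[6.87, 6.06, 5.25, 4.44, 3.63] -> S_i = 6.87 + -0.81*i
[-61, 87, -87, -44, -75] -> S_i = Random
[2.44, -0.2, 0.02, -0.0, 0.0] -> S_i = 2.44*(-0.08)^i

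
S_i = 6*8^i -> [6, 48, 384, 3072, 24576]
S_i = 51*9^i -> [51, 459, 4131, 37179, 334611]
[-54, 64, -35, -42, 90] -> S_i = Random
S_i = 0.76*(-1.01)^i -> [0.76, -0.77, 0.78, -0.78, 0.79]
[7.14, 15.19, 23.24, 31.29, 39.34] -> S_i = 7.14 + 8.05*i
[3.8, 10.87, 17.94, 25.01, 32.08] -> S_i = 3.80 + 7.07*i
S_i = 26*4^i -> [26, 104, 416, 1664, 6656]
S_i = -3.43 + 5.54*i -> [-3.43, 2.11, 7.65, 13.19, 18.73]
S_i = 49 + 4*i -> [49, 53, 57, 61, 65]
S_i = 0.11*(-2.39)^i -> [0.11, -0.26, 0.63, -1.5, 3.59]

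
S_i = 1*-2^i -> [1, -2, 4, -8, 16]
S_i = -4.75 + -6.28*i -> [-4.75, -11.03, -17.31, -23.59, -29.87]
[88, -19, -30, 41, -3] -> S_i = Random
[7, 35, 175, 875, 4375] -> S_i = 7*5^i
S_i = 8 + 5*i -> [8, 13, 18, 23, 28]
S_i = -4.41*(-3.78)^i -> [-4.41, 16.67, -63.01, 238.18, -900.34]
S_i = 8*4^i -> [8, 32, 128, 512, 2048]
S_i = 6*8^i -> [6, 48, 384, 3072, 24576]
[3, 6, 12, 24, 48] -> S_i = 3*2^i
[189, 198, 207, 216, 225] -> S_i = 189 + 9*i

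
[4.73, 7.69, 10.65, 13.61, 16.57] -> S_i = 4.73 + 2.96*i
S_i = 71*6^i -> [71, 426, 2556, 15336, 92016]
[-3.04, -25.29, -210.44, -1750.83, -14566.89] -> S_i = -3.04*8.32^i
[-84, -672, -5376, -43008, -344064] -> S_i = -84*8^i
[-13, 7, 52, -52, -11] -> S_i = Random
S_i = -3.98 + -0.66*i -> [-3.98, -4.64, -5.3, -5.96, -6.62]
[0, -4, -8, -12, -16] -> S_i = 0 + -4*i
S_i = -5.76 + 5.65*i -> [-5.76, -0.11, 5.54, 11.19, 16.84]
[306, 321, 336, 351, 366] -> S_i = 306 + 15*i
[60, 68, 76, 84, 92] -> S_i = 60 + 8*i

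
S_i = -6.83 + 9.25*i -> [-6.83, 2.42, 11.67, 20.92, 30.17]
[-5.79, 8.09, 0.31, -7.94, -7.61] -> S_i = Random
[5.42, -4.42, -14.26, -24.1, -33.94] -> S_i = 5.42 + -9.84*i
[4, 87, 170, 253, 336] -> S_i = 4 + 83*i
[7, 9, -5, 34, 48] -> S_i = Random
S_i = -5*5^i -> [-5, -25, -125, -625, -3125]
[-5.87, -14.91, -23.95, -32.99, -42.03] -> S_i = -5.87 + -9.04*i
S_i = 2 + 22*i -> [2, 24, 46, 68, 90]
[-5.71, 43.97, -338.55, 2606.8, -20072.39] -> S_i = -5.71*(-7.70)^i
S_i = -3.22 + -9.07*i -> [-3.22, -12.29, -21.36, -30.43, -39.5]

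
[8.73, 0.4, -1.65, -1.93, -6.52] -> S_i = Random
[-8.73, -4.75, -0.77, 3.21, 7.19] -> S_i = -8.73 + 3.98*i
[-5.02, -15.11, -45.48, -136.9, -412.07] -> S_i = -5.02*3.01^i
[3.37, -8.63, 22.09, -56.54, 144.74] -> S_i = 3.37*(-2.56)^i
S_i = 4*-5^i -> [4, -20, 100, -500, 2500]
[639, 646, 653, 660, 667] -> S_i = 639 + 7*i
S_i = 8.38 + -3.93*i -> [8.38, 4.45, 0.52, -3.41, -7.34]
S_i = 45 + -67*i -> [45, -22, -89, -156, -223]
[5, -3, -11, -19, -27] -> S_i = 5 + -8*i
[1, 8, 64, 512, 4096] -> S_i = 1*8^i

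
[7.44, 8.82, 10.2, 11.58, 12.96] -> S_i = 7.44 + 1.38*i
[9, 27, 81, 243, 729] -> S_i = 9*3^i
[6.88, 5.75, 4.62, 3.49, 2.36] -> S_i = 6.88 + -1.13*i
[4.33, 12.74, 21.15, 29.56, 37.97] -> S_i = 4.33 + 8.41*i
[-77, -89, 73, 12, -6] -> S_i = Random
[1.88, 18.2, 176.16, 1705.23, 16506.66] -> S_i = 1.88*9.68^i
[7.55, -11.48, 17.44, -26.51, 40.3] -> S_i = 7.55*(-1.52)^i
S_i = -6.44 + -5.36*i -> [-6.44, -11.8, -17.16, -22.52, -27.88]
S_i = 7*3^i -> [7, 21, 63, 189, 567]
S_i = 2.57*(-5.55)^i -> [2.57, -14.26, 79.16, -439.35, 2438.4]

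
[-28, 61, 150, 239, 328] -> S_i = -28 + 89*i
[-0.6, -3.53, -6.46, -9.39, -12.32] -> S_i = -0.60 + -2.93*i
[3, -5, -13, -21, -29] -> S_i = 3 + -8*i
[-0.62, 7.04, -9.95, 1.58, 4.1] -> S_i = Random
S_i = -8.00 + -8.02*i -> [-8.0, -16.02, -24.04, -32.06, -40.08]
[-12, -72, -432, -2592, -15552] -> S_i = -12*6^i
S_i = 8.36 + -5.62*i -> [8.36, 2.74, -2.88, -8.5, -14.12]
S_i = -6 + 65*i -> [-6, 59, 124, 189, 254]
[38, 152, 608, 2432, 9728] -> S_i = 38*4^i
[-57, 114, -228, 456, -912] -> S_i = -57*-2^i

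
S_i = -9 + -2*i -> [-9, -11, -13, -15, -17]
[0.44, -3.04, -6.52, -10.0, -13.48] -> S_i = 0.44 + -3.48*i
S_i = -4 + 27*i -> [-4, 23, 50, 77, 104]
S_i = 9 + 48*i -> [9, 57, 105, 153, 201]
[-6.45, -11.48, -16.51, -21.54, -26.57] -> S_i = -6.45 + -5.03*i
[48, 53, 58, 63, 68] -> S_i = 48 + 5*i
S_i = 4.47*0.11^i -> [4.47, 0.49, 0.05, 0.01, 0.0]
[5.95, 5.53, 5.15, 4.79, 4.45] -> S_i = 5.95*0.93^i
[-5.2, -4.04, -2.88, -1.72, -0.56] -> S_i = -5.20 + 1.16*i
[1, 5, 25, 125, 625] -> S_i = 1*5^i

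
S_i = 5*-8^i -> [5, -40, 320, -2560, 20480]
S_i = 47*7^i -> [47, 329, 2303, 16121, 112847]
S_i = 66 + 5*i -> [66, 71, 76, 81, 86]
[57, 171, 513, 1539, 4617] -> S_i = 57*3^i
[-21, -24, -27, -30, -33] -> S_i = -21 + -3*i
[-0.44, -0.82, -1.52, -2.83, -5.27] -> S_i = -0.44*1.86^i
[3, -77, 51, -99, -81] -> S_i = Random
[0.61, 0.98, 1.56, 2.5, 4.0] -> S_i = 0.61*1.60^i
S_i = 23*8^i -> [23, 184, 1472, 11776, 94208]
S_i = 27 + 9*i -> [27, 36, 45, 54, 63]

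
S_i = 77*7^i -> [77, 539, 3773, 26411, 184877]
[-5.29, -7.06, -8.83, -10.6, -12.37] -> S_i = -5.29 + -1.77*i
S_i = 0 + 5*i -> [0, 5, 10, 15, 20]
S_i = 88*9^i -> [88, 792, 7128, 64152, 577368]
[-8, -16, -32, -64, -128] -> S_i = -8*2^i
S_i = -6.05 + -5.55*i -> [-6.05, -11.6, -17.15, -22.7, -28.25]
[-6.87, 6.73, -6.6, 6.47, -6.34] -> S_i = -6.87*(-0.98)^i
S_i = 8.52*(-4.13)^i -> [8.52, -35.19, 145.32, -600.19, 2478.79]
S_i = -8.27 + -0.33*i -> [-8.27, -8.6, -8.93, -9.26, -9.59]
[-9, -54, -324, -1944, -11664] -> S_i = -9*6^i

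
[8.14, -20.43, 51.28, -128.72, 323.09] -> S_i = 8.14*(-2.51)^i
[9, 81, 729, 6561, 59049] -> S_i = 9*9^i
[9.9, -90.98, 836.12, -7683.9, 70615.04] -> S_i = 9.90*(-9.19)^i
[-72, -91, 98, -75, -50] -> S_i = Random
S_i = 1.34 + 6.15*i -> [1.34, 7.49, 13.64, 19.79, 25.94]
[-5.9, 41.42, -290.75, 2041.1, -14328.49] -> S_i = -5.90*(-7.02)^i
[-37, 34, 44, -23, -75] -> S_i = Random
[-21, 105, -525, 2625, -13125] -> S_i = -21*-5^i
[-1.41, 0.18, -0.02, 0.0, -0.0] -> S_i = -1.41*(-0.13)^i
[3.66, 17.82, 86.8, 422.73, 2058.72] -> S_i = 3.66*4.87^i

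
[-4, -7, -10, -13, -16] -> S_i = -4 + -3*i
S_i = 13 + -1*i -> [13, 12, 11, 10, 9]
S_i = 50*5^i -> [50, 250, 1250, 6250, 31250]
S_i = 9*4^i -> [9, 36, 144, 576, 2304]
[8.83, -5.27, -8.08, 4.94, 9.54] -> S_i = Random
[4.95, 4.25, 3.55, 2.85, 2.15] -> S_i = 4.95 + -0.70*i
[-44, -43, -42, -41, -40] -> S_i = -44 + 1*i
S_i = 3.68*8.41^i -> [3.68, 30.95, 260.28, 2188.95, 18409.07]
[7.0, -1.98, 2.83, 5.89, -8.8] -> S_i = Random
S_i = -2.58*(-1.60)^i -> [-2.58, 4.13, -6.6, 10.57, -16.91]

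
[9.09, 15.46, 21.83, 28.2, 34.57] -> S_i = 9.09 + 6.37*i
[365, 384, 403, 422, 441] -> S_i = 365 + 19*i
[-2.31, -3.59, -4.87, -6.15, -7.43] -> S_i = -2.31 + -1.28*i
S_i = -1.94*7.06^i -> [-1.94, -13.7, -96.7, -682.68, -4819.71]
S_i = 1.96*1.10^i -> [1.96, 2.16, 2.37, 2.61, 2.87]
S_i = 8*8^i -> [8, 64, 512, 4096, 32768]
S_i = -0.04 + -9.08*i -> [-0.04, -9.12, -18.2, -27.28, -36.36]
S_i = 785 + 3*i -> [785, 788, 791, 794, 797]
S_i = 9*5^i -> [9, 45, 225, 1125, 5625]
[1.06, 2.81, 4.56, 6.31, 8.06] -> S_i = 1.06 + 1.75*i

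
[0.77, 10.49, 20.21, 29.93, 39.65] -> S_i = 0.77 + 9.72*i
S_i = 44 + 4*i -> [44, 48, 52, 56, 60]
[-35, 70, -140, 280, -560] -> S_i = -35*-2^i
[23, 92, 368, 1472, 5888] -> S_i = 23*4^i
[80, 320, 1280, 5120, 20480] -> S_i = 80*4^i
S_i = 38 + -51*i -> [38, -13, -64, -115, -166]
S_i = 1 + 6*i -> [1, 7, 13, 19, 25]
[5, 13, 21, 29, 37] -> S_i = 5 + 8*i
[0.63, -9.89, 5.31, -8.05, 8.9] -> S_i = Random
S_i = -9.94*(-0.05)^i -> [-9.94, 0.5, -0.02, 0.0, -0.0]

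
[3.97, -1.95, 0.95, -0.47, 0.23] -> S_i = 3.97*(-0.49)^i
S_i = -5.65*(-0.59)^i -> [-5.65, 3.33, -1.97, 1.16, -0.68]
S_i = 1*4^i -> [1, 4, 16, 64, 256]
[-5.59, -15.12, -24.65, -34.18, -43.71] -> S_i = -5.59 + -9.53*i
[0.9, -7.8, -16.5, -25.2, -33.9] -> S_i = 0.90 + -8.70*i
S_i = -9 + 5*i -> [-9, -4, 1, 6, 11]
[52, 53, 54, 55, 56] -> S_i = 52 + 1*i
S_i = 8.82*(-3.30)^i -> [8.82, -29.11, 96.05, -316.96, 1045.98]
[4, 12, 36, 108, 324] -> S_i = 4*3^i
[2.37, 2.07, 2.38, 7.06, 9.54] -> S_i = Random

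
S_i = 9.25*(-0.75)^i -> [9.25, -6.94, 5.2, -3.9, 2.93]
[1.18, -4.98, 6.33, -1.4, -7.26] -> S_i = Random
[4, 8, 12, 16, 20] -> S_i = 4 + 4*i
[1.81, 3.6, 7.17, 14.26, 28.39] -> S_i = 1.81*1.99^i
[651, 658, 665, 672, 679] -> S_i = 651 + 7*i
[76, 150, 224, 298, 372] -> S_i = 76 + 74*i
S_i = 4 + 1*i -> [4, 5, 6, 7, 8]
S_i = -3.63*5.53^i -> [-3.63, -20.07, -111.01, -613.88, -3394.74]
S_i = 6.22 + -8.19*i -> [6.22, -1.97, -10.16, -18.35, -26.54]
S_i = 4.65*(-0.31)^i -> [4.65, -1.44, 0.45, -0.14, 0.04]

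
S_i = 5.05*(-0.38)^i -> [5.05, -1.92, 0.73, -0.28, 0.11]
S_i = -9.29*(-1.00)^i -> [-9.29, 9.29, -9.29, 9.29, -9.29]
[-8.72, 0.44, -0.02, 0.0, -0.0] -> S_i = -8.72*(-0.05)^i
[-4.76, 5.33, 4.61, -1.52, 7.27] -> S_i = Random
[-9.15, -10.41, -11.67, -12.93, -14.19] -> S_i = -9.15 + -1.26*i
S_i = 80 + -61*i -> [80, 19, -42, -103, -164]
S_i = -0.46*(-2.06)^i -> [-0.46, 0.95, -1.95, 4.02, -8.28]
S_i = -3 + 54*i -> [-3, 51, 105, 159, 213]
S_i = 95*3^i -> [95, 285, 855, 2565, 7695]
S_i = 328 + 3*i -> [328, 331, 334, 337, 340]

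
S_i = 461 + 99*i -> [461, 560, 659, 758, 857]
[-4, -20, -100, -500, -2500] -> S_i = -4*5^i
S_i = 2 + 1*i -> [2, 3, 4, 5, 6]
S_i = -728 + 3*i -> [-728, -725, -722, -719, -716]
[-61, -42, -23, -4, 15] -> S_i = -61 + 19*i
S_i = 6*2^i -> [6, 12, 24, 48, 96]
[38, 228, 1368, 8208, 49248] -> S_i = 38*6^i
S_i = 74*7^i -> [74, 518, 3626, 25382, 177674]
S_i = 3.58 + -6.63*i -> [3.58, -3.05, -9.68, -16.31, -22.94]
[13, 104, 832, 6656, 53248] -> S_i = 13*8^i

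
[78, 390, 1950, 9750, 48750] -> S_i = 78*5^i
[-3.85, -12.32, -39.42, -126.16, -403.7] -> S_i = -3.85*3.20^i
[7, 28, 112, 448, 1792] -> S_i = 7*4^i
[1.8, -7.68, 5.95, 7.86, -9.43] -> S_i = Random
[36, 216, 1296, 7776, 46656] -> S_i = 36*6^i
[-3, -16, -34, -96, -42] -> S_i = Random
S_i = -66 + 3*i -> [-66, -63, -60, -57, -54]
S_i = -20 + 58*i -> [-20, 38, 96, 154, 212]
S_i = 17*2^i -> [17, 34, 68, 136, 272]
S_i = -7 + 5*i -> [-7, -2, 3, 8, 13]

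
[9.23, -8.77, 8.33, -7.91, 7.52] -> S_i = 9.23*(-0.95)^i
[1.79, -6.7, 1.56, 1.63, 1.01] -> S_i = Random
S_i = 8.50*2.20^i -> [8.5, 18.7, 41.14, 90.51, 199.12]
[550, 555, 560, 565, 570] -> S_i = 550 + 5*i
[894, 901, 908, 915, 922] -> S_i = 894 + 7*i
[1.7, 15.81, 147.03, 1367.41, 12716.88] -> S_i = 1.70*9.30^i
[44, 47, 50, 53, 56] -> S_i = 44 + 3*i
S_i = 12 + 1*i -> [12, 13, 14, 15, 16]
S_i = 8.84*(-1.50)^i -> [8.84, -13.26, 19.89, -29.84, 44.75]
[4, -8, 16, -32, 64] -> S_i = 4*-2^i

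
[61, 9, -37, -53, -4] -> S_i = Random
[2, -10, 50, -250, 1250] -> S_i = 2*-5^i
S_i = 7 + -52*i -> [7, -45, -97, -149, -201]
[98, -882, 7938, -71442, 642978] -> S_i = 98*-9^i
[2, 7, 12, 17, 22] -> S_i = 2 + 5*i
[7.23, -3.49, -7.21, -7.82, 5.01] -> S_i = Random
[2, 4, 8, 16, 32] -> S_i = 2*2^i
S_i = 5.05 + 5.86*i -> [5.05, 10.91, 16.77, 22.63, 28.49]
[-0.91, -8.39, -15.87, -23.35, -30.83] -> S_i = -0.91 + -7.48*i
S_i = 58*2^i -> [58, 116, 232, 464, 928]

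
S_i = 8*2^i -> [8, 16, 32, 64, 128]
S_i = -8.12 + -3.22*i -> [-8.12, -11.34, -14.56, -17.78, -21.0]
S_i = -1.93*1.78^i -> [-1.93, -3.44, -6.12, -10.88, -19.37]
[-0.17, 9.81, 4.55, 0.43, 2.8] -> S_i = Random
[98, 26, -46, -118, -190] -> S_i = 98 + -72*i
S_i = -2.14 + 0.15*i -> [-2.14, -1.99, -1.84, -1.69, -1.54]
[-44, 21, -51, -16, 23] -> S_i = Random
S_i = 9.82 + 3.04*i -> [9.82, 12.86, 15.9, 18.94, 21.98]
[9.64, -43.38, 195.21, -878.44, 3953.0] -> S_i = 9.64*(-4.50)^i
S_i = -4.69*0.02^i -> [-4.69, -0.09, -0.0, -0.0, -0.0]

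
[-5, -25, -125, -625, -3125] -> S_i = -5*5^i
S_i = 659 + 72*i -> [659, 731, 803, 875, 947]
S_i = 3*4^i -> [3, 12, 48, 192, 768]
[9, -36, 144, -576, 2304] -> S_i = 9*-4^i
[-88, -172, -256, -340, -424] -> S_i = -88 + -84*i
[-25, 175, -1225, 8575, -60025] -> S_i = -25*-7^i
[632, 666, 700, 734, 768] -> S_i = 632 + 34*i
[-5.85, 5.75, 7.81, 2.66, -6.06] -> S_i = Random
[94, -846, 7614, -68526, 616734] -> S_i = 94*-9^i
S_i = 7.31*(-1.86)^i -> [7.31, -13.6, 25.29, -47.04, 87.49]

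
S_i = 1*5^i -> [1, 5, 25, 125, 625]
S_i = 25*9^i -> [25, 225, 2025, 18225, 164025]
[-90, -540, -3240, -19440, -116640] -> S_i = -90*6^i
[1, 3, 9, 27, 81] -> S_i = 1*3^i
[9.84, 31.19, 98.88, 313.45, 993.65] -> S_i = 9.84*3.17^i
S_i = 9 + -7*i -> [9, 2, -5, -12, -19]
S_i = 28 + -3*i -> [28, 25, 22, 19, 16]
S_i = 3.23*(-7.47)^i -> [3.23, -24.13, 180.24, -1346.37, 10057.38]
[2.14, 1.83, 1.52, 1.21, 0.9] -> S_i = 2.14 + -0.31*i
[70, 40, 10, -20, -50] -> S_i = 70 + -30*i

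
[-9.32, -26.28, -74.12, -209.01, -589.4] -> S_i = -9.32*2.82^i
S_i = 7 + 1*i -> [7, 8, 9, 10, 11]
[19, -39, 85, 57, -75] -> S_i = Random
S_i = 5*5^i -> [5, 25, 125, 625, 3125]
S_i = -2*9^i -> [-2, -18, -162, -1458, -13122]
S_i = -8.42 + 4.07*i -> [-8.42, -4.35, -0.28, 3.79, 7.86]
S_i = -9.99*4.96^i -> [-9.99, -49.55, -245.77, -1219.02, -6046.33]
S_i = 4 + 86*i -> [4, 90, 176, 262, 348]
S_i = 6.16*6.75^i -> [6.16, 41.58, 280.67, 1894.49, 12787.8]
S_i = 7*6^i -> [7, 42, 252, 1512, 9072]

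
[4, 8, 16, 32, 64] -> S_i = 4*2^i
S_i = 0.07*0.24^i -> [0.07, 0.02, 0.0, 0.0, 0.0]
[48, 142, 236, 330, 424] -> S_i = 48 + 94*i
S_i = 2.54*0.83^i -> [2.54, 2.11, 1.75, 1.45, 1.21]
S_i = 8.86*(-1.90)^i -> [8.86, -16.83, 31.98, -60.77, 115.46]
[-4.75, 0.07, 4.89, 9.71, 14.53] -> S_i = -4.75 + 4.82*i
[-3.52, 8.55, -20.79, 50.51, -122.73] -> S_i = -3.52*(-2.43)^i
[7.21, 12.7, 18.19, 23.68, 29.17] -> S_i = 7.21 + 5.49*i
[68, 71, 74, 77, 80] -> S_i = 68 + 3*i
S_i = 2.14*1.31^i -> [2.14, 2.8, 3.67, 4.81, 6.3]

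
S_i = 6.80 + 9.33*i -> [6.8, 16.13, 25.46, 34.79, 44.12]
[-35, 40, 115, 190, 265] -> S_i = -35 + 75*i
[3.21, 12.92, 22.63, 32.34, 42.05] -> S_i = 3.21 + 9.71*i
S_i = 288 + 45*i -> [288, 333, 378, 423, 468]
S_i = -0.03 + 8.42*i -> [-0.03, 8.39, 16.81, 25.23, 33.65]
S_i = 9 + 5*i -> [9, 14, 19, 24, 29]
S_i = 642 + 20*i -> [642, 662, 682, 702, 722]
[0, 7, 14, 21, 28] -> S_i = 0 + 7*i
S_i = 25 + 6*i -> [25, 31, 37, 43, 49]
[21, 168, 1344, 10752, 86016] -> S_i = 21*8^i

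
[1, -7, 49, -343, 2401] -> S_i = 1*-7^i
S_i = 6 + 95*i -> [6, 101, 196, 291, 386]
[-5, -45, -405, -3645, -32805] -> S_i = -5*9^i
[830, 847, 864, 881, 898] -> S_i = 830 + 17*i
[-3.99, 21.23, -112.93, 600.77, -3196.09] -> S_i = -3.99*(-5.32)^i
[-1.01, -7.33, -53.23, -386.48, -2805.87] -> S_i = -1.01*7.26^i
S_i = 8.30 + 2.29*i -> [8.3, 10.59, 12.88, 15.17, 17.46]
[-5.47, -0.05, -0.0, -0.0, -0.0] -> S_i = -5.47*0.01^i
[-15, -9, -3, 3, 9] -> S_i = -15 + 6*i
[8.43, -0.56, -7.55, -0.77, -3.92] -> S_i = Random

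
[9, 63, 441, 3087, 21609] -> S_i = 9*7^i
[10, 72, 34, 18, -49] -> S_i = Random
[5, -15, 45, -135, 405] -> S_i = 5*-3^i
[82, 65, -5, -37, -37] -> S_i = Random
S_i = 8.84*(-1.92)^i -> [8.84, -16.97, 32.59, -62.57, 120.13]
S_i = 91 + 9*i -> [91, 100, 109, 118, 127]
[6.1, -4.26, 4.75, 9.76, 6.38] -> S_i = Random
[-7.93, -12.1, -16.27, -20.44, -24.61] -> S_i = -7.93 + -4.17*i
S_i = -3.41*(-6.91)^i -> [-3.41, 23.56, -162.82, 1125.09, -7774.39]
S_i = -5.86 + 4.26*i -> [-5.86, -1.6, 2.66, 6.92, 11.18]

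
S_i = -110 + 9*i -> [-110, -101, -92, -83, -74]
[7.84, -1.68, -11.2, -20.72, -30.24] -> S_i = 7.84 + -9.52*i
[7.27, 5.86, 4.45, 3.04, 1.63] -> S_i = 7.27 + -1.41*i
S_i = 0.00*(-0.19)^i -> [0.0, -0.0, 0.0, -0.0, 0.0]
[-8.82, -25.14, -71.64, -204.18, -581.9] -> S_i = -8.82*2.85^i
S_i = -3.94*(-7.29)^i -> [-3.94, 28.72, -209.39, 1526.44, -11127.72]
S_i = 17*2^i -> [17, 34, 68, 136, 272]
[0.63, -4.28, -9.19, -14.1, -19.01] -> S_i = 0.63 + -4.91*i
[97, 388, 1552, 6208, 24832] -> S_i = 97*4^i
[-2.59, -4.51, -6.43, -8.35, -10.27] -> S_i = -2.59 + -1.92*i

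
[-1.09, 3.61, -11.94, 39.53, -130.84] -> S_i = -1.09*(-3.31)^i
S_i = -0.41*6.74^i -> [-0.41, -2.76, -18.63, -125.53, -846.1]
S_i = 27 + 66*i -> [27, 93, 159, 225, 291]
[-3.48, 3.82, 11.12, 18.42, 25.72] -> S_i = -3.48 + 7.30*i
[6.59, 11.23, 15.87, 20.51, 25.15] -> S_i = 6.59 + 4.64*i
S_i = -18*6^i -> [-18, -108, -648, -3888, -23328]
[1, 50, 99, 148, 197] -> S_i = 1 + 49*i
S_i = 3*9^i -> [3, 27, 243, 2187, 19683]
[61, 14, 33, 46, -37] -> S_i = Random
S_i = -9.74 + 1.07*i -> [-9.74, -8.67, -7.6, -6.53, -5.46]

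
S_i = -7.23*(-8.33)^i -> [-7.23, 60.23, -501.68, 4179.01, -34811.14]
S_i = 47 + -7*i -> [47, 40, 33, 26, 19]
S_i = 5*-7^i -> [5, -35, 245, -1715, 12005]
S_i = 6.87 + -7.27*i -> [6.87, -0.4, -7.67, -14.94, -22.21]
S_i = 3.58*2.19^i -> [3.58, 7.84, 17.17, 37.6, 82.35]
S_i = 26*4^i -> [26, 104, 416, 1664, 6656]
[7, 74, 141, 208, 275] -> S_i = 7 + 67*i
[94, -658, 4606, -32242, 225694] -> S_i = 94*-7^i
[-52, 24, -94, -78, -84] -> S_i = Random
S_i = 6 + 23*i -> [6, 29, 52, 75, 98]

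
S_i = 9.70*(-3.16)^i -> [9.7, -30.65, 96.86, -306.08, 967.21]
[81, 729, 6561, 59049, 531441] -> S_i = 81*9^i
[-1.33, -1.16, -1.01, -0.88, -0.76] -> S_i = -1.33*0.87^i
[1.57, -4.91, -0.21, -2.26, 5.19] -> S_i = Random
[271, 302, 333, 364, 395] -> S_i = 271 + 31*i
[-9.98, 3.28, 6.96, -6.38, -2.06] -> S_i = Random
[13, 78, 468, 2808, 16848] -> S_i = 13*6^i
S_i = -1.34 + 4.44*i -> [-1.34, 3.1, 7.54, 11.98, 16.42]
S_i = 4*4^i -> [4, 16, 64, 256, 1024]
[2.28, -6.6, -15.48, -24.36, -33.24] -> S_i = 2.28 + -8.88*i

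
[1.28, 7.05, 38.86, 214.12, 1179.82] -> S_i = 1.28*5.51^i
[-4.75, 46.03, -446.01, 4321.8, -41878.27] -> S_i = -4.75*(-9.69)^i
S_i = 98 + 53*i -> [98, 151, 204, 257, 310]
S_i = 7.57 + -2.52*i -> [7.57, 5.05, 2.53, 0.01, -2.51]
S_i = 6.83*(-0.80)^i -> [6.83, -5.46, 4.37, -3.5, 2.8]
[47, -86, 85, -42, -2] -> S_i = Random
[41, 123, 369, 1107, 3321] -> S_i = 41*3^i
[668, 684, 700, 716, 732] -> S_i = 668 + 16*i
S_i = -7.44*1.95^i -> [-7.44, -14.51, -28.29, -55.17, -107.58]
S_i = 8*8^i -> [8, 64, 512, 4096, 32768]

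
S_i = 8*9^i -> [8, 72, 648, 5832, 52488]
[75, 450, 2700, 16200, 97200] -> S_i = 75*6^i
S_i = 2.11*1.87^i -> [2.11, 3.95, 7.38, 13.8, 25.8]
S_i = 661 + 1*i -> [661, 662, 663, 664, 665]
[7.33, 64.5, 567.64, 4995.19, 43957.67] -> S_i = 7.33*8.80^i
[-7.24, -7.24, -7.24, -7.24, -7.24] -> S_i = -7.24*1.00^i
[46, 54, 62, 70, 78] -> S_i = 46 + 8*i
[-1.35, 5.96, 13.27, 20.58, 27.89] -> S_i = -1.35 + 7.31*i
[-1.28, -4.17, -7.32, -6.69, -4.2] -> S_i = Random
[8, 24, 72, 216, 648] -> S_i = 8*3^i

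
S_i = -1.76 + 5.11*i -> [-1.76, 3.35, 8.46, 13.57, 18.68]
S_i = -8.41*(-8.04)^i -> [-8.41, 67.62, -543.64, 4370.83, -35141.49]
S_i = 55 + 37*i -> [55, 92, 129, 166, 203]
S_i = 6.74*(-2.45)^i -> [6.74, -16.51, 40.46, -99.12, 242.84]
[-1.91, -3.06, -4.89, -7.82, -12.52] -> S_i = -1.91*1.60^i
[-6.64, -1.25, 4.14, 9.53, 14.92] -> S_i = -6.64 + 5.39*i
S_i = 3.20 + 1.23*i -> [3.2, 4.43, 5.66, 6.89, 8.12]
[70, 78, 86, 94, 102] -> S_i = 70 + 8*i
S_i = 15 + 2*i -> [15, 17, 19, 21, 23]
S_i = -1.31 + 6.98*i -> [-1.31, 5.67, 12.65, 19.63, 26.61]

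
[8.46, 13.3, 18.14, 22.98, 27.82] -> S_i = 8.46 + 4.84*i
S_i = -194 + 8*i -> [-194, -186, -178, -170, -162]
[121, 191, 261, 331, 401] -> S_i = 121 + 70*i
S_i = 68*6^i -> [68, 408, 2448, 14688, 88128]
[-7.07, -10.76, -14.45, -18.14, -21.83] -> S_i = -7.07 + -3.69*i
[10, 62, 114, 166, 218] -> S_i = 10 + 52*i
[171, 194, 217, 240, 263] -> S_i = 171 + 23*i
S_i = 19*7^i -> [19, 133, 931, 6517, 45619]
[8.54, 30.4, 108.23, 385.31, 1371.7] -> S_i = 8.54*3.56^i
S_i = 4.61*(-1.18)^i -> [4.61, -5.44, 6.42, -7.57, 8.94]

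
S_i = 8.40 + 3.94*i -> [8.4, 12.34, 16.28, 20.22, 24.16]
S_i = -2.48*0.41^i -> [-2.48, -1.02, -0.42, -0.17, -0.07]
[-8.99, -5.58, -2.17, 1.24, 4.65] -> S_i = -8.99 + 3.41*i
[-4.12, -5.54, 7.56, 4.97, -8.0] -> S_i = Random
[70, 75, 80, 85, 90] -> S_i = 70 + 5*i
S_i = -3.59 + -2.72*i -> [-3.59, -6.31, -9.03, -11.75, -14.47]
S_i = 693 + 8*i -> [693, 701, 709, 717, 725]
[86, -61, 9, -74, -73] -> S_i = Random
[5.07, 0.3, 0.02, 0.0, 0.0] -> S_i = 5.07*0.06^i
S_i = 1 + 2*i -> [1, 3, 5, 7, 9]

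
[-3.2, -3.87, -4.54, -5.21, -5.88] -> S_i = -3.20 + -0.67*i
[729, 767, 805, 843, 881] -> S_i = 729 + 38*i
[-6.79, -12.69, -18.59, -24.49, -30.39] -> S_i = -6.79 + -5.90*i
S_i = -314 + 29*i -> [-314, -285, -256, -227, -198]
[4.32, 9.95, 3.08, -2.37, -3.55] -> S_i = Random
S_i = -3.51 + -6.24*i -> [-3.51, -9.75, -15.99, -22.23, -28.47]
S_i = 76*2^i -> [76, 152, 304, 608, 1216]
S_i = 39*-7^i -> [39, -273, 1911, -13377, 93639]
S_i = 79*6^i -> [79, 474, 2844, 17064, 102384]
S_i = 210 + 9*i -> [210, 219, 228, 237, 246]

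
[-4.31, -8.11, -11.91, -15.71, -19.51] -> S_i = -4.31 + -3.80*i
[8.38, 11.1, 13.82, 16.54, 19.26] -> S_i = 8.38 + 2.72*i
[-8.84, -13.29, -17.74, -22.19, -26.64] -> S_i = -8.84 + -4.45*i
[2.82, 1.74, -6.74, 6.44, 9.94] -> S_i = Random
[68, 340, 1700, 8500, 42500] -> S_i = 68*5^i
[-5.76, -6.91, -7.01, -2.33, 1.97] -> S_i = Random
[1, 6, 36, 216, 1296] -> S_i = 1*6^i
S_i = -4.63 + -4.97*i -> [-4.63, -9.6, -14.57, -19.54, -24.51]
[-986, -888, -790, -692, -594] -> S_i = -986 + 98*i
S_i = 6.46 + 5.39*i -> [6.46, 11.85, 17.24, 22.63, 28.02]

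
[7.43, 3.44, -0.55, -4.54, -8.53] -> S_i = 7.43 + -3.99*i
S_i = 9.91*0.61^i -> [9.91, 6.05, 3.69, 2.25, 1.37]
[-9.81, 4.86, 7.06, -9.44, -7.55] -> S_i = Random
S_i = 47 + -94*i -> [47, -47, -141, -235, -329]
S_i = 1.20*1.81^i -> [1.2, 2.17, 3.93, 7.12, 12.88]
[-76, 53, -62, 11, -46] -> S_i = Random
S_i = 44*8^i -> [44, 352, 2816, 22528, 180224]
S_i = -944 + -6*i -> [-944, -950, -956, -962, -968]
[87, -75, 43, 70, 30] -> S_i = Random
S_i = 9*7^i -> [9, 63, 441, 3087, 21609]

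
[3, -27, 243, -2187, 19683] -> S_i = 3*-9^i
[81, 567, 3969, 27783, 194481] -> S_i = 81*7^i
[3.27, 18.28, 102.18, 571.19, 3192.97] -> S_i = 3.27*5.59^i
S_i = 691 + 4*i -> [691, 695, 699, 703, 707]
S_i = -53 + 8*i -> [-53, -45, -37, -29, -21]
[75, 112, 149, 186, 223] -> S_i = 75 + 37*i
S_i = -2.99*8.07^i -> [-2.99, -24.13, -194.72, -1571.42, -12681.35]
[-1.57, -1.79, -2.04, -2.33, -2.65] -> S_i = -1.57*1.14^i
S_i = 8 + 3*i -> [8, 11, 14, 17, 20]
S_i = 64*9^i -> [64, 576, 5184, 46656, 419904]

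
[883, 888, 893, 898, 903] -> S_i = 883 + 5*i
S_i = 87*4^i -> [87, 348, 1392, 5568, 22272]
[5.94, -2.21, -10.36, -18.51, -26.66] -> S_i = 5.94 + -8.15*i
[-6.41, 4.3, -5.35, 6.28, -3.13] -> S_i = Random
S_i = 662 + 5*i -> [662, 667, 672, 677, 682]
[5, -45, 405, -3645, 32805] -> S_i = 5*-9^i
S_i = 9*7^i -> [9, 63, 441, 3087, 21609]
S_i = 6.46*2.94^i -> [6.46, 18.99, 55.84, 164.16, 482.64]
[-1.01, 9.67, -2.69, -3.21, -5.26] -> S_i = Random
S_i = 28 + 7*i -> [28, 35, 42, 49, 56]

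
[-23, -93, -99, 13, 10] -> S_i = Random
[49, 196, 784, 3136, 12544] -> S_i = 49*4^i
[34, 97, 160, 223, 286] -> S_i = 34 + 63*i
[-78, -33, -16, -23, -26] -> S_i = Random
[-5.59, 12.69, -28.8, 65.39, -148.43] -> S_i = -5.59*(-2.27)^i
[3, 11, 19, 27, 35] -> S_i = 3 + 8*i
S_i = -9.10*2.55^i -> [-9.1, -23.2, -59.17, -150.89, -384.77]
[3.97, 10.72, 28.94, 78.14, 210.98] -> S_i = 3.97*2.70^i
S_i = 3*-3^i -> [3, -9, 27, -81, 243]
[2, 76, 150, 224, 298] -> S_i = 2 + 74*i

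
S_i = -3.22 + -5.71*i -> [-3.22, -8.93, -14.64, -20.35, -26.06]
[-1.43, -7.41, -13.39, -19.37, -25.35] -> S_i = -1.43 + -5.98*i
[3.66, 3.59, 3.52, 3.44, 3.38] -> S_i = 3.66*0.98^i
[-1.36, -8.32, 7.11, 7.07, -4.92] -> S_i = Random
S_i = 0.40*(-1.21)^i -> [0.4, -0.48, 0.59, -0.71, 0.86]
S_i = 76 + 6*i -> [76, 82, 88, 94, 100]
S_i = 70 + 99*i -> [70, 169, 268, 367, 466]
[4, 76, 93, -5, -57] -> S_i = Random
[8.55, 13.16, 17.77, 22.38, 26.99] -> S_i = 8.55 + 4.61*i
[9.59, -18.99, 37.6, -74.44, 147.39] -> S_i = 9.59*(-1.98)^i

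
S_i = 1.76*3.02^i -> [1.76, 5.32, 16.05, 48.48, 146.4]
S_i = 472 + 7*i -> [472, 479, 486, 493, 500]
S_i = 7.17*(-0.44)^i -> [7.17, -3.15, 1.39, -0.61, 0.27]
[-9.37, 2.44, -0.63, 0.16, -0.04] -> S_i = -9.37*(-0.26)^i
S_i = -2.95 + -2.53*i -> [-2.95, -5.48, -8.01, -10.54, -13.07]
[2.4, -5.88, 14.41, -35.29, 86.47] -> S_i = 2.40*(-2.45)^i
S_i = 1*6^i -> [1, 6, 36, 216, 1296]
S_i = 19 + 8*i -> [19, 27, 35, 43, 51]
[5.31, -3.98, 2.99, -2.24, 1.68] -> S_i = 5.31*(-0.75)^i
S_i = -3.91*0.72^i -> [-3.91, -2.82, -2.03, -1.46, -1.05]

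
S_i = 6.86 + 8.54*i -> [6.86, 15.4, 23.94, 32.48, 41.02]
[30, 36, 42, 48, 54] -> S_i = 30 + 6*i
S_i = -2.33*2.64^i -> [-2.33, -6.15, -16.24, -42.87, -113.18]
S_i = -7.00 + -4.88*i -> [-7.0, -11.88, -16.76, -21.64, -26.52]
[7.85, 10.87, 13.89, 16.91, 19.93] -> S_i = 7.85 + 3.02*i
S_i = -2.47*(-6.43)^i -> [-2.47, 15.88, -102.12, 656.64, -4222.22]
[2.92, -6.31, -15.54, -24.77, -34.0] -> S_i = 2.92 + -9.23*i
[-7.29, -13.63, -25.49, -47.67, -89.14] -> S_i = -7.29*1.87^i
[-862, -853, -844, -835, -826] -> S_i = -862 + 9*i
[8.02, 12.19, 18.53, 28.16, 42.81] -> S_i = 8.02*1.52^i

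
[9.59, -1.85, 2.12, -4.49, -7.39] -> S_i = Random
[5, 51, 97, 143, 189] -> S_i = 5 + 46*i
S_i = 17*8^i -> [17, 136, 1088, 8704, 69632]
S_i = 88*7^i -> [88, 616, 4312, 30184, 211288]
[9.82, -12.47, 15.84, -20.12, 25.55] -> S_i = 9.82*(-1.27)^i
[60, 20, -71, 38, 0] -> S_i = Random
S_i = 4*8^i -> [4, 32, 256, 2048, 16384]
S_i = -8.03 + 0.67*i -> [-8.03, -7.36, -6.69, -6.02, -5.35]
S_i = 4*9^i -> [4, 36, 324, 2916, 26244]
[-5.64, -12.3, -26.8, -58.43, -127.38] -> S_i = -5.64*2.18^i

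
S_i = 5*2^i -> [5, 10, 20, 40, 80]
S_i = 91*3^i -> [91, 273, 819, 2457, 7371]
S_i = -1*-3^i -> [-1, 3, -9, 27, -81]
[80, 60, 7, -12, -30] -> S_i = Random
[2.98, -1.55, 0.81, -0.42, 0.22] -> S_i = 2.98*(-0.52)^i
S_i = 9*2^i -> [9, 18, 36, 72, 144]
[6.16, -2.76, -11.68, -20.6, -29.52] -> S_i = 6.16 + -8.92*i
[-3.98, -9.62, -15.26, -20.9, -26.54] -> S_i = -3.98 + -5.64*i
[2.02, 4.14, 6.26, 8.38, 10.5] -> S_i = 2.02 + 2.12*i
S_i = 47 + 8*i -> [47, 55, 63, 71, 79]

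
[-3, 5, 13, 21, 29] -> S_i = -3 + 8*i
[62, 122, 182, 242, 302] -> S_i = 62 + 60*i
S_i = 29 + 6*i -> [29, 35, 41, 47, 53]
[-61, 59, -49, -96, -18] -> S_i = Random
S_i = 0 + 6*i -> [0, 6, 12, 18, 24]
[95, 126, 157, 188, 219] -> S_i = 95 + 31*i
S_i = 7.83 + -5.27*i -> [7.83, 2.56, -2.71, -7.98, -13.25]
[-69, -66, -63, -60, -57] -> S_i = -69 + 3*i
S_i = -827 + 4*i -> [-827, -823, -819, -815, -811]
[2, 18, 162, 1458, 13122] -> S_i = 2*9^i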